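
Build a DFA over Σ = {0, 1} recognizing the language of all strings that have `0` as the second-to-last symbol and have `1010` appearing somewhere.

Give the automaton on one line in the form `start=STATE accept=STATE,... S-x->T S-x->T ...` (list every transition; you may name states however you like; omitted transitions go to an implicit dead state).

Build one automaton per condition and run them in lockstep. The first has 7 states tracking the last 2 symbols read; the second has 5 states tracking whether and how much of `1010` has been seen. A product state is a pair (one from each), accepting exactly when both do.
12 states suffice.
          0    1  
>  S0     S1   S2 
   S1     S3   S4 
   S2     S5   S6 
   S3     S3   S4 
   S4     S5   S6 
   S5     S3   S7 
   S6     S5   S6 
   S7     S8   S6 
   S8     S9  S10 
 * S9     S9  S10 
 * S10    S8  S11 
   S11    S8  S11 
(> = start, * = accepting)

start=S0 accept=S9,S10 S0-0->S1 S0-1->S2 S1-0->S3 S1-1->S4 S2-0->S5 S2-1->S6 S3-0->S3 S3-1->S4 S4-0->S5 S4-1->S6 S5-0->S3 S5-1->S7 S6-0->S5 S6-1->S6 S7-0->S8 S7-1->S6 S8-0->S9 S8-1->S10 S9-0->S9 S9-1->S10 S10-0->S8 S10-1->S11 S11-0->S8 S11-1->S11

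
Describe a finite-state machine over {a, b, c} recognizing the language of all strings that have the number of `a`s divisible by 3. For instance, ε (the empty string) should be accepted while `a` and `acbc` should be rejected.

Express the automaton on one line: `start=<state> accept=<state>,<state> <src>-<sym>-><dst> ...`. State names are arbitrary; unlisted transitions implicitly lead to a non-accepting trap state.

start=s0 accept=s0 s0-a->s1 s0-b->s0 s0-c->s0 s1-a->s2 s1-b->s1 s1-c->s1 s2-a->s0 s2-b->s2 s2-c->s2

The only thing that matters is how many `a`s have appeared, reduced mod 3. Use one state per residue: s0 for 0, …, s2 for 2. Reading `a` moves to the next residue; anything else stays put. s0 is accepting.
3 states suffice.
        a   b   c  
>* s0   s1  s0  s0 
   s1   s2  s1  s1 
   s2   s0  s2  s2 
(> = start, * = accepting)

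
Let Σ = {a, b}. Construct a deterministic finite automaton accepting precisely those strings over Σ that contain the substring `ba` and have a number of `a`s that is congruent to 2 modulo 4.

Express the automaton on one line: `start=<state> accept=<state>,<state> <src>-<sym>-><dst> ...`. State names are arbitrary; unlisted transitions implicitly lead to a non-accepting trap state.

Run two small machines in parallel and take their product. One (3 states) tracks whether and how much of `ba` has been seen; the other (4 states) tracks the count of `a`s modulo 4. Each combined state is a pair, one component from each; accept when both components accept.
With 12 states:
          a    b  
>  s0     s1   s2 
   s1     s3   s4 
   s2     s5   s2 
   s3     s6   s7 
   s4     s8   s4 
   s5     s8   s5 
   s6     s0   s9 
   s7    s10   s7 
 * s8    s10   s8 
   s9    s11   s9 
   s10   s11  s10 
   s11    s5  s11 
(> = start, * = accepting)

start=s0 accept=s8 s0-a->s1 s0-b->s2 s1-a->s3 s1-b->s4 s2-a->s5 s2-b->s2 s3-a->s6 s3-b->s7 s4-a->s8 s4-b->s4 s5-a->s8 s5-b->s5 s6-a->s0 s6-b->s9 s7-a->s10 s7-b->s7 s8-a->s10 s8-b->s8 s9-a->s11 s9-b->s9 s10-a->s11 s10-b->s10 s11-a->s5 s11-b->s11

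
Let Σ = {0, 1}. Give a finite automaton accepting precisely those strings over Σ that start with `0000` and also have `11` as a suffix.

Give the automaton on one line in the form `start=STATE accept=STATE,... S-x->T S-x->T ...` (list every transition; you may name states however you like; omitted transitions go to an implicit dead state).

start=s0 accept=s7 s0-0->s1 s0-1->s2 s1-0->s3 s1-1->s2 s2-0->s2 s2-1->s2 s3-0->s4 s3-1->s2 s4-0->s5 s4-1->s2 s5-0->s5 s5-1->s6 s6-0->s5 s6-1->s7 s7-0->s5 s7-1->s7

Build one automaton per condition and run them in lockstep. One (6 states) tracks whether the input so far still matches the prefix `0000`; the other (3 states) tracks how much of the suffix `11` has currently been matched. Each combined state is a pair, one component from each; accept when both components accept. After merging equivalent states the machine shrinks.
With 8 states:
        0   1  
>  s0   s1  s2 
   s1   s3  s2 
   s2   s2  s2 
   s3   s4  s2 
   s4   s5  s2 
   s5   s5  s6 
   s6   s5  s7 
 * s7   s5  s7 
(> = start, * = accepting)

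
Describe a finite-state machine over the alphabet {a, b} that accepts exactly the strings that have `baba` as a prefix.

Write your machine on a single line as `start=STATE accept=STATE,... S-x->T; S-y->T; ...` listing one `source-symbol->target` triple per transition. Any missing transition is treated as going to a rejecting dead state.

start=q0; accept=q4; q0-a->q5; q0-b->q1; q1-a->q2; q1-b->q5; q2-a->q5; q2-b->q3; q3-a->q4; q3-b->q5; q4-a->q4; q4-b->q4; q5-a->q5; q5-b->q5

Check the first 4 symbols one by one: q0 through q3 record how many have matched `baba` so far; any wrong symbol goes to the dead state q5. After all 4 match we enter the accepting sink q4.
        a   b  
>  q0   q5  q1 
   q1   q2  q5 
   q2   q5  q3 
   q3   q4  q5 
 * q4   q4  q4 
   q5   q5  q5 
(> = start, * = accepting)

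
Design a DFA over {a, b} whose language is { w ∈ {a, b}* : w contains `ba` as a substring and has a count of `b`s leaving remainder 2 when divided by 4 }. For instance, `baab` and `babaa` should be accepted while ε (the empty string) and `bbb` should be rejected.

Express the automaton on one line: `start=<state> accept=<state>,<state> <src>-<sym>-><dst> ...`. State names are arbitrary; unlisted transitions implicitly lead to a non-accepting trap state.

Build one automaton per condition and run them in lockstep. One (3 states) tracks whether and how much of `ba` has been seen; the other (4 states) tracks the count of `b`s modulo 4. Each combined state is a pair, one component from each; accept when both components accept.
9 states suffice.
        a   b  
>  q0   q0  q1 
   q1   q2  q3 
   q2   q2  q4 
   q3   q4  q5 
 * q4   q4  q6 
   q5   q6  q7 
   q6   q6  q8 
   q7   q8  q1 
   q8   q8  q2 
(> = start, * = accepting)

start=q0 accept=q4 q0-a->q0 q0-b->q1 q1-a->q2 q1-b->q3 q2-a->q2 q2-b->q4 q3-a->q4 q3-b->q5 q4-a->q4 q4-b->q6 q5-a->q6 q5-b->q7 q6-a->q6 q6-b->q8 q7-a->q8 q7-b->q1 q8-a->q8 q8-b->q2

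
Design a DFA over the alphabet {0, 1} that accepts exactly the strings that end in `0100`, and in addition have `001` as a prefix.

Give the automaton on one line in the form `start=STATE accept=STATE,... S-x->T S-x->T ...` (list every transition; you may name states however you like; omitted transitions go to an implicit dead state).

start=q0 accept=q7 q0-0->q1 q0-1->q2 q1-0->q3 q1-1->q2 q2-0->q2 q2-1->q2 q3-0->q2 q3-1->q4 q4-0->q5 q4-1->q6 q5-0->q7 q5-1->q4 q6-0->q8 q6-1->q6 q7-0->q8 q7-1->q4 q8-0->q8 q8-1->q4

Build one automaton per condition and run them in lockstep. One (5 states) tracks how much of the suffix `0100` has currently been matched; the other (5 states) tracks whether the input so far still matches the prefix `001`. Each combined state is a pair, one component from each; accept when both components accept. Minimizing collapses redundant product states.
9 states suffice.
        0   1  
>  q0   q1  q2 
   q1   q3  q2 
   q2   q2  q2 
   q3   q2  q4 
   q4   q5  q6 
   q5   q7  q4 
   q6   q8  q6 
 * q7   q8  q4 
   q8   q8  q4 
(> = start, * = accepting)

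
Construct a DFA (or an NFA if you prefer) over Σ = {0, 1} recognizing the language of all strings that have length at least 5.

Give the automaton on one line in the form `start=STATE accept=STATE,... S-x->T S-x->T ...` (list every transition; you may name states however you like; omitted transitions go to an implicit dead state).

Count input length up to 6: every symbol moves from q0 toward q6, which means 'more than 5' and absorbs. Accept from {q5, q6}.
With 7 states:
        0   1  
>  q0   q1  q1 
   q1   q2  q2 
   q2   q3  q3 
   q3   q4  q4 
   q4   q5  q5 
 * q5   q6  q6 
 * q6   q6  q6 
(> = start, * = accepting)

start=q0 accept=q5,q6 q0-0->q1 q0-1->q1 q1-0->q2 q1-1->q2 q2-0->q3 q2-1->q3 q3-0->q4 q3-1->q4 q4-0->q5 q4-1->q5 q5-0->q6 q5-1->q6 q6-0->q6 q6-1->q6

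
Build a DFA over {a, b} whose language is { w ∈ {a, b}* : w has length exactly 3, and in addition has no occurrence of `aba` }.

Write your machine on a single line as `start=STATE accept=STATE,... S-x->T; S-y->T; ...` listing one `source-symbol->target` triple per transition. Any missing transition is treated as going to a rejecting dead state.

start=s0; accept=s6,s7,s9; s0-a->s1; s0-b->s2; s1-a->s3; s1-b->s4; s2-a->s3; s2-b->s5; s3-a->s6; s3-b->s7; s4-a->s8; s4-b->s9; s5-a->s6; s5-b->s9; s6-a->s10; s6-b->s11; s7-a->s12; s7-b->s13; s8-a->s12; s8-b->s12; s9-a->s10; s9-b->s13; s10-a->s10; s10-b->s11; s11-a->s12; s11-b->s13; s12-a->s12; s12-b->s12; s13-a->s10; s13-b->s13

Handle the two conditions separately and then intersect. The first has 5 states tracking the input length, saturating at 4; the second has 4 states tracking partial matches of the forbidden pattern `aba`. A product state is a pair (one from each), accepting exactly when both do.
14 states suffice.
          a    b  
>  s0     s1   s2 
   s1     s3   s4 
   s2     s3   s5 
   s3     s6   s7 
   s4     s8   s9 
   s5     s6   s9 
 * s6    s10  s11 
 * s7    s12  s13 
   s8    s12  s12 
 * s9    s10  s13 
   s10   s10  s11 
   s11   s12  s13 
   s12   s12  s12 
   s13   s10  s13 
(> = start, * = accepting)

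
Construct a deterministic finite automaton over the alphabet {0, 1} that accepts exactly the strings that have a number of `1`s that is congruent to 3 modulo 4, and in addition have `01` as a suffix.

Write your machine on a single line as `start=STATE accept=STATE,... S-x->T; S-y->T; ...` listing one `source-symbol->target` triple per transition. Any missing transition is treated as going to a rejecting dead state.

Run two small machines in parallel and take their product. One (4 states) tracks the count of `1`s modulo 4; the other (3 states) tracks how much of the suffix `01` has currently been matched. Each combined state is a pair, one component from each; accept when both components accept.
12 states suffice.
          0    1  
>  q0     q1   q2 
   q1     q1   q3 
   q2     q4   q5 
   q3     q4   q5 
   q4     q4   q6 
   q5     q7   q8 
   q6     q7   q8 
   q7     q7   q9 
   q8    q10   q0 
 * q9    q10   q0 
   q10   q10  q11 
   q11    q1   q2 
(> = start, * = accepting)

start=q0; accept=q9; q0-0->q1; q0-1->q2; q1-0->q1; q1-1->q3; q2-0->q4; q2-1->q5; q3-0->q4; q3-1->q5; q4-0->q4; q4-1->q6; q5-0->q7; q5-1->q8; q6-0->q7; q6-1->q8; q7-0->q7; q7-1->q9; q8-0->q10; q8-1->q0; q9-0->q10; q9-1->q0; q10-0->q10; q10-1->q11; q11-0->q1; q11-1->q2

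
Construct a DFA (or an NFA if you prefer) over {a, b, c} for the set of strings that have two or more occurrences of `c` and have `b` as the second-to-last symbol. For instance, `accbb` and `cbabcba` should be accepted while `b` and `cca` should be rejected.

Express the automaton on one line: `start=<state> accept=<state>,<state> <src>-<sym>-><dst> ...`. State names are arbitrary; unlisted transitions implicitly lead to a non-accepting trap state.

start=s0 accept=s4,s6 s0-a->s0 s0-b->s0 s0-c->s1 s1-a->s1 s1-b->s2 s1-c->s3 s2-a->s1 s2-b->s2 s2-c->s4 s3-a->s3 s3-b->s5 s3-c->s3 s4-a->s3 s4-b->s5 s4-c->s3 s5-a->s4 s5-b->s6 s5-c->s4 s6-a->s4 s6-b->s6 s6-c->s4

Handle the two conditions separately and then intersect. The first has 4 states tracking the count of `c`s, saturating at 3; the second has 13 states tracking the last 2 symbols read. A product state is a pair (one from each), accepting exactly when both do. Equivalent product states are then merged.
        a   b   c  
>  s0   s0  s0  s1 
   s1   s1  s2  s3 
   s2   s1  s2  s4 
   s3   s3  s5  s3 
 * s4   s3  s5  s3 
   s5   s4  s6  s4 
 * s6   s4  s6  s4 
(> = start, * = accepting)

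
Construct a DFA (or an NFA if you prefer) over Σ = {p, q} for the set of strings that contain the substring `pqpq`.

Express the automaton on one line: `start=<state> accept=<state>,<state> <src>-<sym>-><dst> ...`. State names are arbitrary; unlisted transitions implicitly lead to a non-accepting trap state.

Track how much of `pqpq` has been matched so far: state S0 is no progress, S4 is the absorbing accept state reached once `pqpq` has occurred. Intermediate states record partial matches; on a mismatch, fall back to the longest reusable overlap.
With 5 states:
        p   q  
>  S0   S1  S0 
   S1   S1  S2 
   S2   S3  S0 
   S3   S1  S4 
 * S4   S4  S4 
(> = start, * = accepting)

start=S0 accept=S4 S0-p->S1 S0-q->S0 S1-p->S1 S1-q->S2 S2-p->S3 S2-q->S0 S3-p->S1 S3-q->S4 S4-p->S4 S4-q->S4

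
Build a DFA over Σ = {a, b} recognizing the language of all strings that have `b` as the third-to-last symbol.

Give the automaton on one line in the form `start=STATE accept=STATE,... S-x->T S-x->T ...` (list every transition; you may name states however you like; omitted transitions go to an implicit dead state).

start=q0 accept=q11,q12,q13,q14 q0-a->q1 q0-b->q2 q1-a->q3 q1-b->q4 q2-a->q5 q2-b->q6 q3-a->q7 q3-b->q8 q4-a->q9 q4-b->q10 q5-a->q11 q5-b->q12 q6-a->q13 q6-b->q14 q7-a->q7 q7-b->q8 q8-a->q9 q8-b->q10 q9-a->q11 q9-b->q12 q10-a->q13 q10-b->q14 q11-a->q7 q11-b->q8 q12-a->q9 q12-b->q10 q13-a->q11 q13-b->q12 q14-a->q13 q14-b->q14

Because acceptance depends on a position counted from the end, the machine has to buffer the most recent 3 symbols. Make each state the string of the last up-to-3 symbols read; on input `x` shift the window left and append `x`. Accept when the buffered window has length 3 and begins with `b`.
With 15 states:
          a    b  
>  q0     q1   q2 
   q1     q3   q4 
   q2     q5   q6 
   q3     q7   q8 
   q4     q9  q10 
   q5    q11  q12 
   q6    q13  q14 
   q7     q7   q8 
   q8     q9  q10 
   q9    q11  q12 
   q10   q13  q14 
 * q11    q7   q8 
 * q12    q9  q10 
 * q13   q11  q12 
 * q14   q13  q14 
(> = start, * = accepting)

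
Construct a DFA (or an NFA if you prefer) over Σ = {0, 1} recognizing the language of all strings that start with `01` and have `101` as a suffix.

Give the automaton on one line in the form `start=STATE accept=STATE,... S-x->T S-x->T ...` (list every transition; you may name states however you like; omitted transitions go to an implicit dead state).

start=q0 accept=q6 q0-0->q1 q0-1->q2 q1-0->q2 q1-1->q3 q2-0->q2 q2-1->q2 q3-0->q4 q3-1->q3 q4-0->q5 q4-1->q6 q5-0->q5 q5-1->q3 q6-0->q4 q6-1->q3

Build one automaton per condition and run them in lockstep. One (4 states) tracks whether the input so far still matches the prefix `01`; the other (4 states) tracks how much of the suffix `101` has currently been matched. Each combined state is a pair, one component from each; accept when both components accept. Equivalent product states are then merged.
A 7-state machine:
        0   1  
>  q0   q1  q2 
   q1   q2  q3 
   q2   q2  q2 
   q3   q4  q3 
   q4   q5  q6 
   q5   q5  q3 
 * q6   q4  q3 
(> = start, * = accepting)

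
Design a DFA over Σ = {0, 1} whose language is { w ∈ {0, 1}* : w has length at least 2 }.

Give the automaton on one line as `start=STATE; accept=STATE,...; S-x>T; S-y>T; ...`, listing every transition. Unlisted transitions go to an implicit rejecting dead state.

start=A; accept=C,D; A-0>B; A-1>B; B-0>C; B-1>C; C-0>D; C-1>D; D-0>D; D-1>D

Count input length up to 3: every symbol moves from A toward D, which means 'more than 2' and absorbs. Accept from {C, D}.
With 4 states:
       0  1 
>  A   B  B 
   B   C  C 
 * C   D  D 
 * D   D  D 
(> = start, * = accepting)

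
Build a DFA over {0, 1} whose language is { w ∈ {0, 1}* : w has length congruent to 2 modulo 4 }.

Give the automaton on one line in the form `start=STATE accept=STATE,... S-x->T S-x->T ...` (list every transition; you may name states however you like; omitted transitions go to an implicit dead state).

Count input length modulo 4: every symbol advances one step around the cycle q0 → q1 → q2 → q3 → q0. Accept at q2.
4 states suffice.
        0   1  
>  q0   q1  q1 
   q1   q2  q2 
 * q2   q3  q3 
   q3   q0  q0 
(> = start, * = accepting)

start=q0 accept=q2 q0-0->q1 q0-1->q1 q1-0->q2 q1-1->q2 q2-0->q3 q2-1->q3 q3-0->q0 q3-1->q0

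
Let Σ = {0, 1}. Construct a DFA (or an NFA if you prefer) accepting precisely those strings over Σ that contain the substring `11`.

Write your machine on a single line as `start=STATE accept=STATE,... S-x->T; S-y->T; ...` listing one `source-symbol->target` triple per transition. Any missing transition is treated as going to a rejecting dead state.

Track how much of `11` has been matched so far: state s0 is no progress, s2 is the absorbing accept state reached once `11` has occurred. Intermediate states record partial matches; on a mismatch, fall back to the longest reusable overlap.
A 3-state machine:
        0   1  
>  s0   s0  s1 
   s1   s0  s2 
 * s2   s2  s2 
(> = start, * = accepting)

start=s0; accept=s2; s0-0->s0; s0-1->s1; s1-0->s0; s1-1->s2; s2-0->s2; s2-1->s2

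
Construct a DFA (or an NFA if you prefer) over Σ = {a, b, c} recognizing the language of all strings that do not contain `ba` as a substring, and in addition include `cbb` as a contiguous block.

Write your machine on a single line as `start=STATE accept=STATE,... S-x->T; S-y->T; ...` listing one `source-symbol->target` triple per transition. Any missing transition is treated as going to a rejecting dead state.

start=s0; accept=s6,s9; s0-a->s0; s0-b->s1; s0-c->s2; s1-a->s3; s1-b->s1; s1-c->s2; s2-a->s0; s2-b->s4; s2-c->s2; s3-a->s3; s3-b->s3; s3-c->s5; s4-a->s3; s4-b->s6; s4-c->s2; s5-a->s3; s5-b->s7; s5-c->s5; s6-a->s8; s6-b->s6; s6-c->s9; s7-a->s3; s7-b->s8; s7-c->s5; s8-a->s8; s8-b->s8; s8-c->s8; s9-a->s9; s9-b->s6; s9-c->s9

Build one automaton per condition and run them in lockstep. The first has 3 states tracking partial matches of the forbidden pattern `ba`; the second has 4 states tracking whether and how much of `cbb` has been seen. A product state is a pair (one from each), accepting exactly when both do.
        a   b   c  
>  s0   s0  s1  s2 
   s1   s3  s1  s2 
   s2   s0  s4  s2 
   s3   s3  s3  s5 
   s4   s3  s6  s2 
   s5   s3  s7  s5 
 * s6   s8  s6  s9 
   s7   s3  s8  s5 
   s8   s8  s8  s8 
 * s9   s9  s6  s9 
(> = start, * = accepting)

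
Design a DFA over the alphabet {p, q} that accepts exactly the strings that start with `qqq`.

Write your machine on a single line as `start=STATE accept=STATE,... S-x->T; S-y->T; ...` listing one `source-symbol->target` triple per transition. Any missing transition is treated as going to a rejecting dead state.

start=A; accept=D; A-p->E; A-q->B; B-p->E; B-q->C; C-p->E; C-q->D; D-p->D; D-q->D; E-p->E; E-q->E

Walk along `qqq` while the input agrees: from A take `q` to B, and so on. Any deviation drops to the rejecting sink E. Once D is reached the prefix is confirmed and every continuation is accepted.
5 states suffice.
       p  q 
>  A   E  B 
   B   E  C 
   C   E  D 
 * D   D  D 
   E   E  E 
(> = start, * = accepting)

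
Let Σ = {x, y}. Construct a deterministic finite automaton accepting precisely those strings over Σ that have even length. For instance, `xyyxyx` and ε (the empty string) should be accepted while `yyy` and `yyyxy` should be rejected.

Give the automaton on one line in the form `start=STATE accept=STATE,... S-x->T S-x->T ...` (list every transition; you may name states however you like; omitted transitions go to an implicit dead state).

start=q0 accept=q0 q0-x->q1 q0-y->q1 q1-x->q0 q1-y->q0

Count input length modulo 2: every symbol advances one step around the cycle q0 → q1 → q0. Accept at q0.
2 states suffice.
        x   y  
>* q0   q1  q1 
   q1   q0  q0 
(> = start, * = accepting)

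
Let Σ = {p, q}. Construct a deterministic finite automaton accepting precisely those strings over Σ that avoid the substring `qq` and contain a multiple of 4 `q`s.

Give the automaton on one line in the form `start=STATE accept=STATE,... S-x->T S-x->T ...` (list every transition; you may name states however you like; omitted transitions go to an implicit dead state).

start=s0 accept=s0,s8 s0-p->s0 s0-q->s1 s1-p->s2 s1-q->s3 s2-p->s2 s2-q->s4 s3-p->s3 s3-q->s3 s4-p->s5 s4-q->s3 s5-p->s5 s5-q->s6 s6-p->s7 s6-q->s3 s7-p->s7 s7-q->s8 s8-p->s0 s8-q->s3

Run two small machines in parallel and take their product. One (3 states) tracks partial matches of the forbidden pattern `qq`; the other (4 states) tracks the count of `q`s modulo 4. Each combined state is a pair, one component from each; accept when both components accept. After merging equivalent states the machine shrinks.
With 9 states:
        p   q  
>* s0   s0  s1 
   s1   s2  s3 
   s2   s2  s4 
   s3   s3  s3 
   s4   s5  s3 
   s5   s5  s6 
   s6   s7  s3 
   s7   s7  s8 
 * s8   s0  s3 
(> = start, * = accepting)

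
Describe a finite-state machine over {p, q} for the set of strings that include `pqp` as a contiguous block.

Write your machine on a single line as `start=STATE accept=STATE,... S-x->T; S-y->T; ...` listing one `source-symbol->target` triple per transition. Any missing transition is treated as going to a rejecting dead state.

start=s0; accept=s3; s0-p->s1; s0-q->s0; s1-p->s1; s1-q->s2; s2-p->s3; s2-q->s0; s3-p->s3; s3-q->s3

States s0..s2 record the length of the longest prefix of `pqp` that matches the current input suffix. Reaching s3 means `pqp` has been seen, and we stay there forever. Accept from s3.
A 4-state machine:
        p   q  
>  s0   s1  s0 
   s1   s1  s2 
   s2   s3  s0 
 * s3   s3  s3 
(> = start, * = accepting)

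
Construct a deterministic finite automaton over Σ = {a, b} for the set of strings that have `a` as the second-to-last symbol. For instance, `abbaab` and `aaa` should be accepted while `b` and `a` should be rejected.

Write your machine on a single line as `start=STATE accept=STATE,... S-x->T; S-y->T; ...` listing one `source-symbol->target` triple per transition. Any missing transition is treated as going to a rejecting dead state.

start=q0; accept=q3,q4; q0-a->q1; q0-b->q2; q1-a->q3; q1-b->q4; q2-a->q5; q2-b->q6; q3-a->q3; q3-b->q4; q4-a->q5; q4-b->q6; q5-a->q3; q5-b->q4; q6-a->q5; q6-b->q6

A DFA must remember the last 2 symbols (since which symbol is second-to-last isn't known until the input ends). Use one state per possible window of the last ≤2 symbols; accept from those whose window starts with `a`.
A 7-state machine:
        a   b  
>  q0   q1  q2 
   q1   q3  q4 
   q2   q5  q6 
 * q3   q3  q4 
 * q4   q5  q6 
   q5   q3  q4 
   q6   q5  q6 
(> = start, * = accepting)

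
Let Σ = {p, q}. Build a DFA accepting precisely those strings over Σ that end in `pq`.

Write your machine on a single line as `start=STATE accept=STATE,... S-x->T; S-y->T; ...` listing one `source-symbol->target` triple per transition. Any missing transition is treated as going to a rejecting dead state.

Remember how much of `pq` the current input suffix matches. State s0 means no match yet; s1 means the last symbol is `p`; s2 means the last 2 symbols are `pq`. Only s2 accepts. On a mismatch, fall back to the longest proper suffix that is still a prefix of `pq`.
        p   q  
>  s0   s1  s0 
   s1   s1  s2 
 * s2   s1  s0 
(> = start, * = accepting)

start=s0; accept=s2; s0-p->s1; s0-q->s0; s1-p->s1; s1-q->s2; s2-p->s1; s2-q->s0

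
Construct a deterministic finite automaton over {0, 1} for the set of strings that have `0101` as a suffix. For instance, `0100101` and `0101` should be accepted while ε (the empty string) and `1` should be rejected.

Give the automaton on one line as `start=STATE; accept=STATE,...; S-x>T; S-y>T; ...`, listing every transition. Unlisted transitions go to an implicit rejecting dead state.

Remember how much of `0101` the current input suffix matches. State S0 means no match yet; S1 means the last symbol is `0`; S2 means the last 2 symbols are `01`; S3 means the last 3 symbols are `010`; S4 means the last 4 symbols are `0101`. Only S4 accepts. On a mismatch, fall back to the longest proper suffix that is still a prefix of `0101`.
        0   1  
>  S0   S1  S0 
   S1   S1  S2 
   S2   S3  S0 
   S3   S1  S4 
 * S4   S3  S0 
(> = start, * = accepting)

start=S0; accept=S4; S0-0>S1; S0-1>S0; S1-0>S1; S1-1>S2; S2-0>S3; S2-1>S0; S3-0>S1; S3-1>S4; S4-0>S3; S4-1>S0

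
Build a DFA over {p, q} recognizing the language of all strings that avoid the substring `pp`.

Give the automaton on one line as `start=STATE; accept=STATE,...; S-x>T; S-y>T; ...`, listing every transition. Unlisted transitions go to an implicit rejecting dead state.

This is the complement of 'contains `pp`'. Use the same substring-matching states — s0 through s2 holding how much of `pp` has just been matched — but flip the accepting set: everything except the trap s2 accepts.
A 3-state machine:
        p   q  
>* s0   s1  s0 
 * s1   s2  s0 
   s2   s2  s2 
(> = start, * = accepting)

start=s0; accept=s0,s1; s0-p>s1; s0-q>s0; s1-p>s2; s1-q>s0; s2-p>s2; s2-q>s2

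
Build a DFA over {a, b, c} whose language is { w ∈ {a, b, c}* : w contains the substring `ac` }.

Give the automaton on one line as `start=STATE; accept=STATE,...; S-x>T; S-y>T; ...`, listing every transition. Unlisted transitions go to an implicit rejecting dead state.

States S0..S1 record the length of the longest prefix of `ac` that matches the current input suffix. Reaching S2 means `ac` has been seen, and we stay there forever. Accept from S2.
        a   b   c  
>  S0   S1  S0  S0 
   S1   S1  S0  S2 
 * S2   S2  S2  S2 
(> = start, * = accepting)

start=S0; accept=S2; S0-a>S1; S0-b>S0; S0-c>S0; S1-a>S1; S1-b>S0; S1-c>S2; S2-a>S2; S2-b>S2; S2-c>S2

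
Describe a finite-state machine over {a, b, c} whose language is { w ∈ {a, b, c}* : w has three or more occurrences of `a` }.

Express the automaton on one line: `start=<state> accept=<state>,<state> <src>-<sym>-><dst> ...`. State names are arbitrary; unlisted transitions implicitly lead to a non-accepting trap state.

start=q0 accept=q3,q4 q0-a->q1 q0-b->q0 q0-c->q0 q1-a->q2 q1-b->q1 q1-c->q1 q2-a->q3 q2-b->q2 q2-c->q2 q3-a->q4 q3-b->q3 q3-c->q3 q4-a->q4 q4-b->q4 q4-c->q4

Only the number of `a`s matters, and only up to 4. Make a chain q0 → q1 → q2 → q3 → q4 advanced by each `a` (with q4 absorbing); every other symbol self-loops. The accepting set is {q3, q4}.
With 5 states:
        a   b   c  
>  q0   q1  q0  q0 
   q1   q2  q1  q1 
   q2   q3  q2  q2 
 * q3   q4  q3  q3 
 * q4   q4  q4  q4 
(> = start, * = accepting)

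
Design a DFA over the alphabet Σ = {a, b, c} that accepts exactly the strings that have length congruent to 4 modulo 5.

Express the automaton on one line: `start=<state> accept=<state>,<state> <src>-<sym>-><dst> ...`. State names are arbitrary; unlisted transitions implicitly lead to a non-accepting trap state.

start=S0 accept=S4 S0-a->S1 S0-b->S1 S0-c->S1 S1-a->S2 S1-b->S2 S1-c->S2 S2-a->S3 S2-b->S3 S2-c->S3 S3-a->S4 S3-b->S4 S3-c->S4 S4-a->S0 S4-b->S0 S4-c->S0

Only the length mod 5 matters, so use a 5-cycle: from any state, every input symbol moves to the next state, wrapping S4 back to S0. Mark S4 accepting.
5 states suffice.
        a   b   c  
>  S0   S1  S1  S1 
   S1   S2  S2  S2 
   S2   S3  S3  S3 
   S3   S4  S4  S4 
 * S4   S0  S0  S0 
(> = start, * = accepting)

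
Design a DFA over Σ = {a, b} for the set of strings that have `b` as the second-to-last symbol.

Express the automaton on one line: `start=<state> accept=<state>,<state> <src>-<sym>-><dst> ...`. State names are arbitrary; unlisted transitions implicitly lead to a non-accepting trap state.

Because acceptance depends on a position counted from the end, the machine has to buffer the most recent 2 symbols. Make each state the string of the last up-to-2 symbols read; on input `x` shift the window left and append `x`. Accept when the buffered window has length 2 and begins with `b`.
        a   b  
>  q0   q1  q2 
   q1   q3  q4 
   q2   q5  q6 
   q3   q3  q4 
   q4   q5  q6 
 * q5   q3  q4 
 * q6   q5  q6 
(> = start, * = accepting)

start=q0 accept=q5,q6 q0-a->q1 q0-b->q2 q1-a->q3 q1-b->q4 q2-a->q5 q2-b->q6 q3-a->q3 q3-b->q4 q4-a->q5 q4-b->q6 q5-a->q3 q5-b->q4 q6-a->q5 q6-b->q6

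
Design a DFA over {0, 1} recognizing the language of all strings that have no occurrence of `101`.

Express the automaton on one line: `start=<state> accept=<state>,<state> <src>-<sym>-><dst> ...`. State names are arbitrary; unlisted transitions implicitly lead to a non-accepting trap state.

start=A accept=A,B,C A-0->A A-1->B B-0->C B-1->B C-0->A C-1->D D-0->D D-1->D

This is the complement of 'contains `101`'. Use the same substring-matching states — A through D holding how much of `101` has just been matched — but flip the accepting set: everything except the trap D accepts.
With 4 states:
       0  1 
>* A   A  B 
 * B   C  B 
 * C   A  D 
   D   D  D 
(> = start, * = accepting)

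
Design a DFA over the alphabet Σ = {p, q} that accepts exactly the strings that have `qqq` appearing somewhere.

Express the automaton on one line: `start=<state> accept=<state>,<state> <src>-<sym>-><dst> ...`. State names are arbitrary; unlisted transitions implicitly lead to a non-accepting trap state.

States S0..S2 record the length of the longest prefix of `qqq` that matches the current input suffix. Reaching S3 means `qqq` has been seen, and we stay there forever. Accept from S3.
        p   q  
>  S0   S0  S1 
   S1   S0  S2 
   S2   S0  S3 
 * S3   S3  S3 
(> = start, * = accepting)

start=S0 accept=S3 S0-p->S0 S0-q->S1 S1-p->S0 S1-q->S2 S2-p->S0 S2-q->S3 S3-p->S3 S3-q->S3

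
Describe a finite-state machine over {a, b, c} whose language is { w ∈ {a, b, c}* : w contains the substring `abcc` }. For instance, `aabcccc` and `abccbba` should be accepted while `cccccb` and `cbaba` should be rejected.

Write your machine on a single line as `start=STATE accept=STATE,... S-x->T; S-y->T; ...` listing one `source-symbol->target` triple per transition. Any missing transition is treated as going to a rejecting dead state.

States q0..q3 record the length of the longest prefix of `abcc` that matches the current input suffix. Reaching q4 means `abcc` has been seen, and we stay there forever. Accept from q4.
        a   b   c  
>  q0   q1  q0  q0 
   q1   q1  q2  q0 
   q2   q1  q0  q3 
   q3   q1  q0  q4 
 * q4   q4  q4  q4 
(> = start, * = accepting)

start=q0; accept=q4; q0-a->q1; q0-b->q0; q0-c->q0; q1-a->q1; q1-b->q2; q1-c->q0; q2-a->q1; q2-b->q0; q2-c->q3; q3-a->q1; q3-b->q0; q3-c->q4; q4-a->q4; q4-b->q4; q4-c->q4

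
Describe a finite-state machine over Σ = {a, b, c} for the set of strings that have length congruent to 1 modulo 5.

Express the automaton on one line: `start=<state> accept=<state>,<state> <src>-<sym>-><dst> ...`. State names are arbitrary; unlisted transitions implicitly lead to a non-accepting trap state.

start=S0 accept=S1 S0-a->S1 S0-b->S1 S0-c->S1 S1-a->S2 S1-b->S2 S1-c->S2 S2-a->S3 S2-b->S3 S2-c->S3 S3-a->S4 S3-b->S4 S3-c->S4 S4-a->S0 S4-b->S0 S4-c->S0

Only the length mod 5 matters, so use a 5-cycle: from any state, every input symbol moves to the next state, wrapping S4 back to S0. Mark S1 accepting.
5 states suffice.
        a   b   c  
>  S0   S1  S1  S1 
 * S1   S2  S2  S2 
   S2   S3  S3  S3 
   S3   S4  S4  S4 
   S4   S0  S0  S0 
(> = start, * = accepting)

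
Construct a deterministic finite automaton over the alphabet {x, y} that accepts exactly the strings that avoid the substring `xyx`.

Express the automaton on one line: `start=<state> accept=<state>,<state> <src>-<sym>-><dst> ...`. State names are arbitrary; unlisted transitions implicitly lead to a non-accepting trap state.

Track partial matches of the forbidden pattern `xyx`. State S3 is a dead state reached once `xyx` has occurred; every other state accepts. S0 means no part of `xyx` is currently matched.
With 4 states:
        x   y  
>* S0   S1  S0 
 * S1   S1  S2 
 * S2   S3  S0 
   S3   S3  S3 
(> = start, * = accepting)

start=S0 accept=S0,S1,S2 S0-x->S1 S0-y->S0 S1-x->S1 S1-y->S2 S2-x->S3 S2-y->S0 S3-x->S3 S3-y->S3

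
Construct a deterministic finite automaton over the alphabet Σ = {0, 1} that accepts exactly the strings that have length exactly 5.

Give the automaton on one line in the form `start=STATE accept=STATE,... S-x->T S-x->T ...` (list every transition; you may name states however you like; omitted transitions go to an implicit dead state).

start=q0 accept=q5 q0-0->q1 q0-1->q1 q1-0->q2 q1-1->q2 q2-0->q3 q2-1->q3 q3-0->q4 q3-1->q4 q4-0->q5 q4-1->q5 q5-0->q6 q5-1->q6 q6-0->q6 q6-1->q6

We only need to distinguish lengths 0, 1, …, 5, and '>5'. Chain q0 → q1 → q2 → q3 → q4 → q5 → q6 on every symbol, with q6 looping. Accepting states: {q5}.
7 states suffice.
        0   1  
>  q0   q1  q1 
   q1   q2  q2 
   q2   q3  q3 
   q3   q4  q4 
   q4   q5  q5 
 * q5   q6  q6 
   q6   q6  q6 
(> = start, * = accepting)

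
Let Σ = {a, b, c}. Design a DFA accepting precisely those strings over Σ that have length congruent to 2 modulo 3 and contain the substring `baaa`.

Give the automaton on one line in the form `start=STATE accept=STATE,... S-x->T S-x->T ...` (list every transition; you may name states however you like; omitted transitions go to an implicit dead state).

Run two small machines in parallel and take their product. The first has 3 states tracking the input length modulo 3; the second has 5 states tracking whether and how much of `baaa` has been seen. A product state is a pair (one from each), accepting exactly when both do.
With 15 states:
          a    b    c  
>  s0     s1   s2   s1 
   s1     s3   s4   s3 
   s2     s5   s4   s3 
   s3     s0   s6   s0 
   s4     s7   s6   s0 
   s5     s8   s6   s0 
   s6     s9   s2   s1 
   s7    s10   s2   s1 
   s8    s11   s2   s1 
   s9    s12   s4   s3 
   s10   s13   s4   s3 
   s11   s13  s13  s13 
   s12   s14   s6   s0 
 * s13   s14  s14  s14 
   s14   s11  s11  s11 
(> = start, * = accepting)

start=s0 accept=s13 s0-a->s1 s0-b->s2 s0-c->s1 s1-a->s3 s1-b->s4 s1-c->s3 s2-a->s5 s2-b->s4 s2-c->s3 s3-a->s0 s3-b->s6 s3-c->s0 s4-a->s7 s4-b->s6 s4-c->s0 s5-a->s8 s5-b->s6 s5-c->s0 s6-a->s9 s6-b->s2 s6-c->s1 s7-a->s10 s7-b->s2 s7-c->s1 s8-a->s11 s8-b->s2 s8-c->s1 s9-a->s12 s9-b->s4 s9-c->s3 s10-a->s13 s10-b->s4 s10-c->s3 s11-a->s13 s11-b->s13 s11-c->s13 s12-a->s14 s12-b->s6 s12-c->s0 s13-a->s14 s13-b->s14 s13-c->s14 s14-a->s11 s14-b->s11 s14-c->s11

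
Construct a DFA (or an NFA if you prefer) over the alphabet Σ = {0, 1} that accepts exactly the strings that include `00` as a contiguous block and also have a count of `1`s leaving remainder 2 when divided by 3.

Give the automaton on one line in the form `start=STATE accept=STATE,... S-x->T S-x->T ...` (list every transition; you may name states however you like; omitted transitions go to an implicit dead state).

start=q0 accept=q8 q0-0->q1 q0-1->q2 q1-0->q3 q1-1->q2 q2-0->q4 q2-1->q5 q3-0->q3 q3-1->q6 q4-0->q6 q4-1->q5 q5-0->q7 q5-1->q0 q6-0->q6 q6-1->q8 q7-0->q8 q7-1->q0 q8-0->q8 q8-1->q3

Run two small machines in parallel and take their product. One (3 states) tracks whether and how much of `00` has been seen; the other (3 states) tracks the count of `1`s modulo 3. Each combined state is a pair, one component from each; accept when both components accept.
9 states suffice.
        0   1  
>  q0   q1  q2 
   q1   q3  q2 
   q2   q4  q5 
   q3   q3  q6 
   q4   q6  q5 
   q5   q7  q0 
   q6   q6  q8 
   q7   q8  q0 
 * q8   q8  q3 
(> = start, * = accepting)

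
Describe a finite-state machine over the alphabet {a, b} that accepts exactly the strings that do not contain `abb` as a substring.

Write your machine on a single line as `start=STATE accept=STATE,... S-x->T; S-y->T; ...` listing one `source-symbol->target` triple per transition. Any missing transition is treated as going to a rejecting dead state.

Track partial matches of the forbidden pattern `abb`. State S3 is a dead state reached once `abb` has occurred; every other state accepts. S0 means no part of `abb` is currently matched.
4 states suffice.
        a   b  
>* S0   S1  S0 
 * S1   S1  S2 
 * S2   S1  S3 
   S3   S3  S3 
(> = start, * = accepting)

start=S0; accept=S0,S1,S2; S0-a->S1; S0-b->S0; S1-a->S1; S1-b->S2; S2-a->S1; S2-b->S3; S3-a->S3; S3-b->S3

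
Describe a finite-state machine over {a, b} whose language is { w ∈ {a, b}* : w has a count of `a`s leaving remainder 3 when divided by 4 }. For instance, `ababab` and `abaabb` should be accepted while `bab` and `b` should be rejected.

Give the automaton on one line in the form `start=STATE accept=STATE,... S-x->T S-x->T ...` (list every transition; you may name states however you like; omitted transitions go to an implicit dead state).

The only thing that matters is how many `a`s have appeared, reduced mod 4. Use one state per residue: q0 for 0, …, q3 for 3. Reading `a` moves to the next residue; anything else stays put. q3 is accepting.
A 4-state machine:
        a   b  
>  q0   q1  q0 
   q1   q2  q1 
   q2   q3  q2 
 * q3   q0  q3 
(> = start, * = accepting)

start=q0 accept=q3 q0-a->q1 q0-b->q0 q1-a->q2 q1-b->q1 q2-a->q3 q2-b->q2 q3-a->q0 q3-b->q3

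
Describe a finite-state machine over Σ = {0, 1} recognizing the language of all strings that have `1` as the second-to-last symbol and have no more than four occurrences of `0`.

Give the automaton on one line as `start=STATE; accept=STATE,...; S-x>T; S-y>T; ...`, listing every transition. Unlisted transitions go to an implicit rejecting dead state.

Run two small machines in parallel and take their product. The first has 7 states tracking the last 2 symbols read; the second has 6 states tracking the count of `0`s, saturating at 5. A product state is a pair (one from each), accepting exactly when both do. After merging equivalent states the machine shrinks.
       0  1 
>  A   B  C 
   B   D  E 
   C   F  G 
   D   H  I 
   E   J  K 
 * F   D  E 
 * G   F  G 
   H   L  M 
   I   N  O 
 * J   H  I 
 * K   J  K 
   L   P  Q 
   M   R  S 
 * N   L  M 
 * O   N  O 
   P   P  P 
   Q   P  T 
 * R   P  Q 
 * S   R  S 
 * T   P  T 
(> = start, * = accepting)

start=A; accept=F,G,J,K,N,O,R,S,T; A-0>B; A-1>C; B-0>D; B-1>E; C-0>F; C-1>G; D-0>H; D-1>I; E-0>J; E-1>K; F-0>D; F-1>E; G-0>F; G-1>G; H-0>L; H-1>M; I-0>N; I-1>O; J-0>H; J-1>I; K-0>J; K-1>K; L-0>P; L-1>Q; M-0>R; M-1>S; N-0>L; N-1>M; O-0>N; O-1>O; P-0>P; P-1>P; Q-0>P; Q-1>T; R-0>P; R-1>Q; S-0>R; S-1>S; T-0>P; T-1>T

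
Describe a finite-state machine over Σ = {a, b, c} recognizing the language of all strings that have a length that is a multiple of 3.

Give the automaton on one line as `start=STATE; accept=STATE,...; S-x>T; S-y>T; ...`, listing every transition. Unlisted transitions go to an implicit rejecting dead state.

start=q0; accept=q0; q0-a>q1; q0-b>q1; q0-c>q1; q1-a>q2; q1-b>q2; q1-c>q2; q2-a>q0; q2-b>q0; q2-c>q0

Only the length mod 3 matters, so use a 3-cycle: from any state, every input symbol moves to the next state, wrapping q2 back to q0. Mark q0 accepting.
A 3-state machine:
        a   b   c  
>* q0   q1  q1  q1 
   q1   q2  q2  q2 
   q2   q0  q0  q0 
(> = start, * = accepting)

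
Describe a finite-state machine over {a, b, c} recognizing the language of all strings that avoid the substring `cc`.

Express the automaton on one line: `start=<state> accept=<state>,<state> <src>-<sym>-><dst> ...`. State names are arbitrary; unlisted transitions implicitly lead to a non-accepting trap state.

start=S0 accept=S0,S1 S0-a->S0 S0-b->S0 S0-c->S1 S1-a->S0 S1-b->S0 S1-c->S2 S2-a->S2 S2-b->S2 S2-c->S2

This is the complement of 'contains `cc`'. Use the same substring-matching states — S0 through S2 holding how much of `cc` has just been matched — but flip the accepting set: everything except the trap S2 accepts.
        a   b   c  
>* S0   S0  S0  S1 
 * S1   S0  S0  S2 
   S2   S2  S2  S2 
(> = start, * = accepting)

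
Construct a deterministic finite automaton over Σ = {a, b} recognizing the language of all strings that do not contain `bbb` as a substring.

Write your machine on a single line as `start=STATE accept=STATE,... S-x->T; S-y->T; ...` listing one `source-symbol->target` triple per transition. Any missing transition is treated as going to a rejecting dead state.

start=q0; accept=q0,q1,q2; q0-a->q0; q0-b->q1; q1-a->q0; q1-b->q2; q2-a->q0; q2-b->q3; q3-a->q3; q3-b->q3

Track partial matches of the forbidden pattern `bbb`. State q3 is a dead state reached once `bbb` has occurred; every other state accepts. q0 means no part of `bbb` is currently matched.
With 4 states:
        a   b  
>* q0   q0  q1 
 * q1   q0  q2 
 * q2   q0  q3 
   q3   q3  q3 
(> = start, * = accepting)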